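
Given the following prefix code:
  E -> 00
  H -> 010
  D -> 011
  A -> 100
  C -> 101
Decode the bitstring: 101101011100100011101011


Decoding step by step:
Bits 101 -> C
Bits 101 -> C
Bits 011 -> D
Bits 100 -> A
Bits 100 -> A
Bits 011 -> D
Bits 101 -> C
Bits 011 -> D


Decoded message: CCDAADCD


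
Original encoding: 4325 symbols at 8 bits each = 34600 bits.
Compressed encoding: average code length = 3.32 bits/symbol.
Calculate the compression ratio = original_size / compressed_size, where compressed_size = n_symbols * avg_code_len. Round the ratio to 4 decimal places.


original_size = n_symbols * orig_bits = 4325 * 8 = 34600 bits
compressed_size = n_symbols * avg_code_len = 4325 * 3.32 = 14359.0 bits
ratio = original_size / compressed_size = 34600 / 14359.0 = 2.4096

Compression ratio = 2.4096


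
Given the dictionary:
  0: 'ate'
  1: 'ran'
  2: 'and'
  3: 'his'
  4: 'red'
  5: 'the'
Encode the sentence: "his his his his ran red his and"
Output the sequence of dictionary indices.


Look up each word in the dictionary:
  'his' -> 3
  'his' -> 3
  'his' -> 3
  'his' -> 3
  'ran' -> 1
  'red' -> 4
  'his' -> 3
  'and' -> 2

Encoded: [3, 3, 3, 3, 1, 4, 3, 2]


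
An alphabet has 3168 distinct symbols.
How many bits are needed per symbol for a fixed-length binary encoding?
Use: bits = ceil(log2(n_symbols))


log2(3168) = 11.6294
Bracket: 2^11 = 2048 < 3168 <= 2^12 = 4096
So ceil(log2(3168)) = 12

bits = ceil(log2(3168)) = ceil(11.6294) = 12 bits


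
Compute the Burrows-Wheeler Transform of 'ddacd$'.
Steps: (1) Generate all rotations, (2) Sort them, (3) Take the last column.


Rotations (sorted):
  0: $ddacd -> last char: d
  1: acd$dd -> last char: d
  2: cd$dda -> last char: a
  3: d$ddac -> last char: c
  4: dacd$d -> last char: d
  5: ddacd$ -> last char: $


BWT = ddacd$


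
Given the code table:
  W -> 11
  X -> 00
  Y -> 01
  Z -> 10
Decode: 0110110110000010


Decoding:
01 -> Y
10 -> Z
11 -> W
01 -> Y
10 -> Z
00 -> X
00 -> X
10 -> Z


Result: YZWYZXXZ


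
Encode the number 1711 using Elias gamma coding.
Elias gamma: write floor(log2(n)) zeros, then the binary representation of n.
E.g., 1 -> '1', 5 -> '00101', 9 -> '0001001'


num_bits = floor(log2(1711)) + 1 = 11
leading_zeros = num_bits - 1 = 10
binary(1711) = 11010101111

Elias gamma(1711) = '0000000000' + '11010101111' = 000000000011010101111 (21 bits)


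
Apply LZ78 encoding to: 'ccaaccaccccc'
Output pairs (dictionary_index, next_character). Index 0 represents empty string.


LZ78 encoding steps:
Dictionary: {0: ''}
Step 1: w='' (idx 0), next='c' -> output (0, 'c'), add 'c' as idx 1
Step 2: w='c' (idx 1), next='a' -> output (1, 'a'), add 'ca' as idx 2
Step 3: w='' (idx 0), next='a' -> output (0, 'a'), add 'a' as idx 3
Step 4: w='c' (idx 1), next='c' -> output (1, 'c'), add 'cc' as idx 4
Step 5: w='a' (idx 3), next='c' -> output (3, 'c'), add 'ac' as idx 5
Step 6: w='cc' (idx 4), next='c' -> output (4, 'c'), add 'ccc' as idx 6
Step 7: w='c' (idx 1), end of input -> output (1, '')


Encoded: [(0, 'c'), (1, 'a'), (0, 'a'), (1, 'c'), (3, 'c'), (4, 'c'), (1, '')]


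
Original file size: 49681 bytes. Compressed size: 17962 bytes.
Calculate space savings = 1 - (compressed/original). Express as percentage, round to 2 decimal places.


ratio = compressed/original = 17962/49681 = 0.361547
savings = 1 - ratio = 1 - 0.361547 = 0.638453
as a percentage: 0.638453 * 100 = 63.85%

Space savings = 1 - 17962/49681 = 63.85%


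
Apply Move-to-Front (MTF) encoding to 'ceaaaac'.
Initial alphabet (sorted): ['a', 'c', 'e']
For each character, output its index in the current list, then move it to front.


MTF encoding:
'c': index 1 in ['a', 'c', 'e'] -> ['c', 'a', 'e']
'e': index 2 in ['c', 'a', 'e'] -> ['e', 'c', 'a']
'a': index 2 in ['e', 'c', 'a'] -> ['a', 'e', 'c']
'a': index 0 in ['a', 'e', 'c'] -> ['a', 'e', 'c']
'a': index 0 in ['a', 'e', 'c'] -> ['a', 'e', 'c']
'a': index 0 in ['a', 'e', 'c'] -> ['a', 'e', 'c']
'c': index 2 in ['a', 'e', 'c'] -> ['c', 'a', 'e']


Output: [1, 2, 2, 0, 0, 0, 2]


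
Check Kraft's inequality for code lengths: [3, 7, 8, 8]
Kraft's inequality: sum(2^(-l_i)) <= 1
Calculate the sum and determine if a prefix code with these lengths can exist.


Sum = 2^(-3) + 2^(-7) + 2^(-8) + 2^(-8)
    = 0.125 + 0.0078125 + 0.00390625 + 0.00390625
    = 36/256 = 0.140625
Since 0.140625 <= 1, Kraft's inequality IS satisfied.
A prefix code with these lengths CAN exist.

Kraft sum = 0.140625. Satisfied.


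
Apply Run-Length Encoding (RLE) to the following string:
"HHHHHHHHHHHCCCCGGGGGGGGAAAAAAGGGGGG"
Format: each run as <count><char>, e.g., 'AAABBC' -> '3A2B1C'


Scanning runs left to right:
  i=0: run of 'H' x 11 -> '11H'
  i=11: run of 'C' x 4 -> '4C'
  i=15: run of 'G' x 8 -> '8G'
  i=23: run of 'A' x 6 -> '6A'
  i=29: run of 'G' x 6 -> '6G'

RLE = 11H4C8G6A6G


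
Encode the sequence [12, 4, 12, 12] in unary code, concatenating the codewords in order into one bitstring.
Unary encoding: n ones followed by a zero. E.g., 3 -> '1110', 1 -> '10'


Encode each number as n ones followed by a terminating 0:
  12 -> 1111111111110 (13 bits)
  4 -> 11110 (5 bits)
  12 -> 1111111111110 (13 bits)
  12 -> 1111111111110 (13 bits)
Total length = 13 + 5 + 13 + 13 = 44 bits.

Unary([12, 4, 12, 12]) = 11111111111101111011111111111101111111111110 (44 bits)


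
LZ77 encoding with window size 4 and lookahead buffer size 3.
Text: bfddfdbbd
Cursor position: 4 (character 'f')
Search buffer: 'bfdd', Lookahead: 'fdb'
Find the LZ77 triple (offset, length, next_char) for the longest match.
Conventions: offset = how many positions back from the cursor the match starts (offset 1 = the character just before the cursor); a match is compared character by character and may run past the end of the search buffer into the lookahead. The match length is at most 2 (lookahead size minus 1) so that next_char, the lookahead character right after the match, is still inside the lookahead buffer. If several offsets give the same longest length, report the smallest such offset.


Try each offset into the search buffer:
  offset=1 (pos 3, char 'd'): match length 0
  offset=2 (pos 2, char 'd'): match length 0
  offset=3 (pos 1, char 'f'): match length 2
  offset=4 (pos 0, char 'b'): match length 0
Longest match has length 2 at offset 3.
next_char = character at position 4 + 2 = 6 -> 'b'

Best match: offset=3, length=2 (matching 'fd' starting at position 1)
LZ77 triple: (3, 2, 'b')


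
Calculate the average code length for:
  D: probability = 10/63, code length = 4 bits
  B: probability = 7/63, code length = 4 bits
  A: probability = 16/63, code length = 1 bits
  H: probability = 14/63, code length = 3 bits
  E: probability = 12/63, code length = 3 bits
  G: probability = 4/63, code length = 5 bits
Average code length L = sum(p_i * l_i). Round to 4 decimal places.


Weighted contributions p_i * l_i:
  D: (10/63) * 4 = 40/63
  B: (7/63) * 4 = 28/63
  A: (16/63) * 1 = 16/63
  H: (14/63) * 3 = 42/63
  E: (12/63) * 3 = 36/63
  G: (4/63) * 5 = 20/63
Sum = (40 + 28 + 16 + 42 + 36 + 20)/63 = 182/63

L = 182/63 = 2.8889 bits/symbol


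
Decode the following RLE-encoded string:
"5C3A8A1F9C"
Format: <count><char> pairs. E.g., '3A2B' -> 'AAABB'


Expanding each <count><char> pair:
  5C -> 'CCCCC'
  3A -> 'AAA'
  8A -> 'AAAAAAAA'
  1F -> 'F'
  9C -> 'CCCCCCCCC'

Decoded = CCCCCAAAAAAAAAAAFCCCCCCCCC


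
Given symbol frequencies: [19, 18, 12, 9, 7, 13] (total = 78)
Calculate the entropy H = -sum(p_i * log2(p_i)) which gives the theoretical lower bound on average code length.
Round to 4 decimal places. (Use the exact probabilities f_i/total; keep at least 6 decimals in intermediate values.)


Per-symbol terms -p_i * log2(p_i) with p_i = f_i/78:
  p = 19/78 = 0.243590: log2(p) = -2.037475, -p*log2(p) = 0.496308
  p = 18/78 = 0.230769: log2(p) = -2.115477, -p*log2(p) = 0.488187
  p = 12/78 = 0.153846: log2(p) = -2.700440, -p*log2(p) = 0.415452
  p = 9/78 = 0.115385: log2(p) = -3.115477, -p*log2(p) = 0.359478
  p = 7/78 = 0.089744: log2(p) = -3.478047, -p*log2(p) = 0.312132
  p = 13/78 = 0.166667: log2(p) = -2.584963, -p*log2(p) = 0.430827
H = 0.496308 + 0.488187 + 0.415452 + 0.359478 + 0.312132 + 0.430827 = 2.502384

H = 2.5024 bits/symbol


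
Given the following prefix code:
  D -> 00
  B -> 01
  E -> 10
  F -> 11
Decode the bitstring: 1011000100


Decoding step by step:
Bits 10 -> E
Bits 11 -> F
Bits 00 -> D
Bits 01 -> B
Bits 00 -> D


Decoded message: EFDBD


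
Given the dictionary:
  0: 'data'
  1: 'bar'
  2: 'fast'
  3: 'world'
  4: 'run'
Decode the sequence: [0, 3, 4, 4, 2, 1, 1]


Look up each index in the dictionary:
  0 -> 'data'
  3 -> 'world'
  4 -> 'run'
  4 -> 'run'
  2 -> 'fast'
  1 -> 'bar'
  1 -> 'bar'

Decoded: "data world run run fast bar bar"


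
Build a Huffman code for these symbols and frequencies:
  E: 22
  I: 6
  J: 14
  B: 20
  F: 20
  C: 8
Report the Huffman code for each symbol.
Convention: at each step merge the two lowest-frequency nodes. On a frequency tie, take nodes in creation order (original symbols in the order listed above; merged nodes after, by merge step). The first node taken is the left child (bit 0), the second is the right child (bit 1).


Huffman tree construction:
Step 1: Merge I(6) + C(8) = 14
Step 2: Merge J(14) + (I+C)(14) = 28
Step 3: Merge B(20) + F(20) = 40
Step 4: Merge E(22) + (J+(I+C))(28) = 50
Step 5: Merge (B+F)(40) + (E+(J+(I+C)))(50) = 90
Read each symbol's code off the tree from the root (left child = 0, right child = 1).

Codes:
  E: 10 (length 2)
  I: 1110 (length 4)
  J: 110 (length 3)
  B: 00 (length 2)
  F: 01 (length 2)
  C: 1111 (length 4)
Average code length: 222/90 = 2.4667 bits/symbol


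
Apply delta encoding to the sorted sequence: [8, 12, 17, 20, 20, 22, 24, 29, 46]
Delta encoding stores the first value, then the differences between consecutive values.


First value: 8
Deltas:
  12 - 8 = 4
  17 - 12 = 5
  20 - 17 = 3
  20 - 20 = 0
  22 - 20 = 2
  24 - 22 = 2
  29 - 24 = 5
  46 - 29 = 17


Delta encoded: [8, 4, 5, 3, 0, 2, 2, 5, 17]


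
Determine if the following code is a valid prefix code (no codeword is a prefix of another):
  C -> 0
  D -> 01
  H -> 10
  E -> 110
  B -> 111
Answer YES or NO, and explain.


Checking each pair (does one codeword prefix another?):
  C='0' vs D='01': prefix -- VIOLATION

NO -- this is NOT a valid prefix code. C (0) is a prefix of D (01).


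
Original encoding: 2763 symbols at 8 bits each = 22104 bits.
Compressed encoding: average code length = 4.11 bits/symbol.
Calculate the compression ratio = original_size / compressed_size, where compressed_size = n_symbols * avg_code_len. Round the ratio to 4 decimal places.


original_size = n_symbols * orig_bits = 2763 * 8 = 22104 bits
compressed_size = n_symbols * avg_code_len = 2763 * 4.11 = 11355.93 bits
ratio = original_size / compressed_size = 22104 / 11355.93 = 1.9465

Compression ratio = 1.9465


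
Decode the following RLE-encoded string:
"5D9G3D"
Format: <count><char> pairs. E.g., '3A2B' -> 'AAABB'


Expanding each <count><char> pair:
  5D -> 'DDDDD'
  9G -> 'GGGGGGGGG'
  3D -> 'DDD'

Decoded = DDDDDGGGGGGGGGDDD


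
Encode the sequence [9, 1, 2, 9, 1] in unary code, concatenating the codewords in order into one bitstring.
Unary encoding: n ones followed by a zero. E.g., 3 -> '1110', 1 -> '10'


Encode each number as n ones followed by a terminating 0:
  9 -> 1111111110 (10 bits)
  1 -> 10 (2 bits)
  2 -> 110 (3 bits)
  9 -> 1111111110 (10 bits)
  1 -> 10 (2 bits)
Total length = 10 + 2 + 3 + 10 + 2 = 27 bits.

Unary([9, 1, 2, 9, 1]) = 111111111010110111111111010 (27 bits)


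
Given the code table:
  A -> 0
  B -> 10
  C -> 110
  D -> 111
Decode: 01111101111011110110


Decoding:
0 -> A
111 -> D
110 -> C
111 -> D
10 -> B
111 -> D
10 -> B
110 -> C


Result: ADCDBDBC


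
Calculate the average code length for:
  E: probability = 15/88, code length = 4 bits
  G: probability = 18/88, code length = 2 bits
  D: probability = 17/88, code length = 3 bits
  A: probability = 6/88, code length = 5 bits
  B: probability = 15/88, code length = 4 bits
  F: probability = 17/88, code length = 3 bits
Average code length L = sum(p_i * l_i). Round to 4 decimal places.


Weighted contributions p_i * l_i:
  E: (15/88) * 4 = 60/88
  G: (18/88) * 2 = 36/88
  D: (17/88) * 3 = 51/88
  A: (6/88) * 5 = 30/88
  B: (15/88) * 4 = 60/88
  F: (17/88) * 3 = 51/88
Sum = (60 + 36 + 51 + 30 + 60 + 51)/88 = 288/88

L = 288/88 = 3.2727 bits/symbol


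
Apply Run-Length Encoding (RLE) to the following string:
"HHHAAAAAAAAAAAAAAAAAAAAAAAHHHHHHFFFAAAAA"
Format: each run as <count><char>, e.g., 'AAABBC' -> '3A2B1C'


Scanning runs left to right:
  i=0: run of 'H' x 3 -> '3H'
  i=3: run of 'A' x 23 -> '23A'
  i=26: run of 'H' x 6 -> '6H'
  i=32: run of 'F' x 3 -> '3F'
  i=35: run of 'A' x 5 -> '5A'

RLE = 3H23A6H3F5A


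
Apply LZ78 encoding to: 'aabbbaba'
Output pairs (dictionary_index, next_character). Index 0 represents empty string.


LZ78 encoding steps:
Dictionary: {0: ''}
Step 1: w='' (idx 0), next='a' -> output (0, 'a'), add 'a' as idx 1
Step 2: w='a' (idx 1), next='b' -> output (1, 'b'), add 'ab' as idx 2
Step 3: w='' (idx 0), next='b' -> output (0, 'b'), add 'b' as idx 3
Step 4: w='b' (idx 3), next='a' -> output (3, 'a'), add 'ba' as idx 4
Step 5: w='ba' (idx 4), end of input -> output (4, '')


Encoded: [(0, 'a'), (1, 'b'), (0, 'b'), (3, 'a'), (4, '')]


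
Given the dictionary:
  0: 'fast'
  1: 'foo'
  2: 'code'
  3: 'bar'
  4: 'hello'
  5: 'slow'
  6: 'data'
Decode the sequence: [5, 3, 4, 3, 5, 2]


Look up each index in the dictionary:
  5 -> 'slow'
  3 -> 'bar'
  4 -> 'hello'
  3 -> 'bar'
  5 -> 'slow'
  2 -> 'code'

Decoded: "slow bar hello bar slow code"


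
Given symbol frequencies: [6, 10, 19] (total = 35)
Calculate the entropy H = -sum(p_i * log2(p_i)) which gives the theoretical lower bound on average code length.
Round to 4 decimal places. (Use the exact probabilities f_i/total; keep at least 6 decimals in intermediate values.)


Per-symbol terms -p_i * log2(p_i) with p_i = f_i/35:
  p = 6/35 = 0.171429: log2(p) = -2.544321, -p*log2(p) = 0.436169
  p = 10/35 = 0.285714: log2(p) = -1.807355, -p*log2(p) = 0.516387
  p = 19/35 = 0.542857: log2(p) = -0.881356, -p*log2(p) = 0.478450
H = 0.436169 + 0.516387 + 0.478450 = 1.431006

H = 1.431 bits/symbol


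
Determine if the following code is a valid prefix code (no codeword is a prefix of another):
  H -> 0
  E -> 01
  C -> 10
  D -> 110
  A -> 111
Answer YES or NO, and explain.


Checking each pair (does one codeword prefix another?):
  H='0' vs E='01': prefix -- VIOLATION

NO -- this is NOT a valid prefix code. H (0) is a prefix of E (01).


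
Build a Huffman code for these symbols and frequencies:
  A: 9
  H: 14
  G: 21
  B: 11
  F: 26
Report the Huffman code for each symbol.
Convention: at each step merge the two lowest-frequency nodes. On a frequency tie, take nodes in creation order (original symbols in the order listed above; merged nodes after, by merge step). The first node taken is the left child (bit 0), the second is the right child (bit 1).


Huffman tree construction:
Step 1: Merge A(9) + B(11) = 20
Step 2: Merge H(14) + (A+B)(20) = 34
Step 3: Merge G(21) + F(26) = 47
Step 4: Merge (H+(A+B))(34) + (G+F)(47) = 81
Read each symbol's code off the tree from the root (left child = 0, right child = 1).

Codes:
  A: 010 (length 3)
  H: 00 (length 2)
  G: 10 (length 2)
  B: 011 (length 3)
  F: 11 (length 2)
Average code length: 182/81 = 2.2469 bits/symbol


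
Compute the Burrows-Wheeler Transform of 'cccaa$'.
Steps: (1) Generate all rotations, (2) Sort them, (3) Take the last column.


Rotations (sorted):
  0: $cccaa -> last char: a
  1: a$ccca -> last char: a
  2: aa$ccc -> last char: c
  3: caa$cc -> last char: c
  4: ccaa$c -> last char: c
  5: cccaa$ -> last char: $


BWT = aaccc$


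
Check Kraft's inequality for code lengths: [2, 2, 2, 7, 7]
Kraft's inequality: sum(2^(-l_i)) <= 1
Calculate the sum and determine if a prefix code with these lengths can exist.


Sum = 2^(-2) + 2^(-2) + 2^(-2) + 2^(-7) + 2^(-7)
    = 0.25 + 0.25 + 0.25 + 0.0078125 + 0.0078125
    = 98/128 = 0.765625
Since 0.765625 <= 1, Kraft's inequality IS satisfied.
A prefix code with these lengths CAN exist.

Kraft sum = 0.765625. Satisfied.


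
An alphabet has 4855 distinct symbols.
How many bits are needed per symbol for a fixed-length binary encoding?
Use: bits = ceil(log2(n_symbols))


log2(4855) = 12.2453
Bracket: 2^12 = 4096 < 4855 <= 2^13 = 8192
So ceil(log2(4855)) = 13

bits = ceil(log2(4855)) = ceil(12.2453) = 13 bits


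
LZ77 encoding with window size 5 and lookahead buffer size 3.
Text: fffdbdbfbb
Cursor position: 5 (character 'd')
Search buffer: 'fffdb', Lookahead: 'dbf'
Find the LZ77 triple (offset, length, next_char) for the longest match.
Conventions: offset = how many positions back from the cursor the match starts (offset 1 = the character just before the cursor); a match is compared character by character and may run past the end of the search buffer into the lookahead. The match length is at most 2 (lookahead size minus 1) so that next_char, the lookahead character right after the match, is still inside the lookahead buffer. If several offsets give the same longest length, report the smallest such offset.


Try each offset into the search buffer:
  offset=1 (pos 4, char 'b'): match length 0
  offset=2 (pos 3, char 'd'): match length 2
  offset=3 (pos 2, char 'f'): match length 0
  offset=4 (pos 1, char 'f'): match length 0
  offset=5 (pos 0, char 'f'): match length 0
Longest match has length 2 at offset 2.
next_char = character at position 5 + 2 = 7 -> 'f'

Best match: offset=2, length=2 (matching 'db' starting at position 3)
LZ77 triple: (2, 2, 'f')


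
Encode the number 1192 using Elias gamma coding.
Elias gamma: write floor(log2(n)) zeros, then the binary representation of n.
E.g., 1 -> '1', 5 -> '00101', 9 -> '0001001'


num_bits = floor(log2(1192)) + 1 = 11
leading_zeros = num_bits - 1 = 10
binary(1192) = 10010101000

Elias gamma(1192) = '0000000000' + '10010101000' = 000000000010010101000 (21 bits)


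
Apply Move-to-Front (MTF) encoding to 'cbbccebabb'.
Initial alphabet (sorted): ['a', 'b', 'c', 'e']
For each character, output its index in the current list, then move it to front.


MTF encoding:
'c': index 2 in ['a', 'b', 'c', 'e'] -> ['c', 'a', 'b', 'e']
'b': index 2 in ['c', 'a', 'b', 'e'] -> ['b', 'c', 'a', 'e']
'b': index 0 in ['b', 'c', 'a', 'e'] -> ['b', 'c', 'a', 'e']
'c': index 1 in ['b', 'c', 'a', 'e'] -> ['c', 'b', 'a', 'e']
'c': index 0 in ['c', 'b', 'a', 'e'] -> ['c', 'b', 'a', 'e']
'e': index 3 in ['c', 'b', 'a', 'e'] -> ['e', 'c', 'b', 'a']
'b': index 2 in ['e', 'c', 'b', 'a'] -> ['b', 'e', 'c', 'a']
'a': index 3 in ['b', 'e', 'c', 'a'] -> ['a', 'b', 'e', 'c']
'b': index 1 in ['a', 'b', 'e', 'c'] -> ['b', 'a', 'e', 'c']
'b': index 0 in ['b', 'a', 'e', 'c'] -> ['b', 'a', 'e', 'c']


Output: [2, 2, 0, 1, 0, 3, 2, 3, 1, 0]


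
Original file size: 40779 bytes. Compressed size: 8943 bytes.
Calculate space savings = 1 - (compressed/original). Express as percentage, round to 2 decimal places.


ratio = compressed/original = 8943/40779 = 0.219304
savings = 1 - ratio = 1 - 0.219304 = 0.780696
as a percentage: 0.780696 * 100 = 78.07%

Space savings = 1 - 8943/40779 = 78.07%


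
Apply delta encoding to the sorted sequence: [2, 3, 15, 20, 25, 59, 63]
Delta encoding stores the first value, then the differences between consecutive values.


First value: 2
Deltas:
  3 - 2 = 1
  15 - 3 = 12
  20 - 15 = 5
  25 - 20 = 5
  59 - 25 = 34
  63 - 59 = 4


Delta encoded: [2, 1, 12, 5, 5, 34, 4]


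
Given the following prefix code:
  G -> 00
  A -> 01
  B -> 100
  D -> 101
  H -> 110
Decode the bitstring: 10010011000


Decoding step by step:
Bits 100 -> B
Bits 100 -> B
Bits 110 -> H
Bits 00 -> G


Decoded message: BBHG


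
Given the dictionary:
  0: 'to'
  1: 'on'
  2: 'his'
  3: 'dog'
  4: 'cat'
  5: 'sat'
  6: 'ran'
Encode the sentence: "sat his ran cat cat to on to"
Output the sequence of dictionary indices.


Look up each word in the dictionary:
  'sat' -> 5
  'his' -> 2
  'ran' -> 6
  'cat' -> 4
  'cat' -> 4
  'to' -> 0
  'on' -> 1
  'to' -> 0

Encoded: [5, 2, 6, 4, 4, 0, 1, 0]


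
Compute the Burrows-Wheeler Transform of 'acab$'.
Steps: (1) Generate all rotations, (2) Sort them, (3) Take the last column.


Rotations (sorted):
  0: $acab -> last char: b
  1: ab$ac -> last char: c
  2: acab$ -> last char: $
  3: b$aca -> last char: a
  4: cab$a -> last char: a


BWT = bc$aa


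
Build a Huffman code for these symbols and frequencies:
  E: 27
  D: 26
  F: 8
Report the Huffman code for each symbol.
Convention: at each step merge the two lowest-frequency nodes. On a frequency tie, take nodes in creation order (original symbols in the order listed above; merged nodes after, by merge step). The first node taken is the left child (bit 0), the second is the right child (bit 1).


Huffman tree construction:
Step 1: Merge F(8) + D(26) = 34
Step 2: Merge E(27) + (F+D)(34) = 61
Read each symbol's code off the tree from the root (left child = 0, right child = 1).

Codes:
  E: 0 (length 1)
  D: 11 (length 2)
  F: 10 (length 2)
Average code length: 95/61 = 1.5574 bits/symbol


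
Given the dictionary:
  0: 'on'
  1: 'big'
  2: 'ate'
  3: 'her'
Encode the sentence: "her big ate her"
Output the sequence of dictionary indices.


Look up each word in the dictionary:
  'her' -> 3
  'big' -> 1
  'ate' -> 2
  'her' -> 3

Encoded: [3, 1, 2, 3]


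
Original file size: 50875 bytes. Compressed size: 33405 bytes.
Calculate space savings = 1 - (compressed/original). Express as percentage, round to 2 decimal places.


ratio = compressed/original = 33405/50875 = 0.656609
savings = 1 - ratio = 1 - 0.656609 = 0.343391
as a percentage: 0.343391 * 100 = 34.34%

Space savings = 1 - 33405/50875 = 34.34%


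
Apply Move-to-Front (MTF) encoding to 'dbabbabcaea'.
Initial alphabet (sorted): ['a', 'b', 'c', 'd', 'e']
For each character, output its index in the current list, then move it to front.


MTF encoding:
'd': index 3 in ['a', 'b', 'c', 'd', 'e'] -> ['d', 'a', 'b', 'c', 'e']
'b': index 2 in ['d', 'a', 'b', 'c', 'e'] -> ['b', 'd', 'a', 'c', 'e']
'a': index 2 in ['b', 'd', 'a', 'c', 'e'] -> ['a', 'b', 'd', 'c', 'e']
'b': index 1 in ['a', 'b', 'd', 'c', 'e'] -> ['b', 'a', 'd', 'c', 'e']
'b': index 0 in ['b', 'a', 'd', 'c', 'e'] -> ['b', 'a', 'd', 'c', 'e']
'a': index 1 in ['b', 'a', 'd', 'c', 'e'] -> ['a', 'b', 'd', 'c', 'e']
'b': index 1 in ['a', 'b', 'd', 'c', 'e'] -> ['b', 'a', 'd', 'c', 'e']
'c': index 3 in ['b', 'a', 'd', 'c', 'e'] -> ['c', 'b', 'a', 'd', 'e']
'a': index 2 in ['c', 'b', 'a', 'd', 'e'] -> ['a', 'c', 'b', 'd', 'e']
'e': index 4 in ['a', 'c', 'b', 'd', 'e'] -> ['e', 'a', 'c', 'b', 'd']
'a': index 1 in ['e', 'a', 'c', 'b', 'd'] -> ['a', 'e', 'c', 'b', 'd']


Output: [3, 2, 2, 1, 0, 1, 1, 3, 2, 4, 1]


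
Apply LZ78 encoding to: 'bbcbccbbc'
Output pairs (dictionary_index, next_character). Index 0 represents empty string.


LZ78 encoding steps:
Dictionary: {0: ''}
Step 1: w='' (idx 0), next='b' -> output (0, 'b'), add 'b' as idx 1
Step 2: w='b' (idx 1), next='c' -> output (1, 'c'), add 'bc' as idx 2
Step 3: w='bc' (idx 2), next='c' -> output (2, 'c'), add 'bcc' as idx 3
Step 4: w='b' (idx 1), next='b' -> output (1, 'b'), add 'bb' as idx 4
Step 5: w='' (idx 0), next='c' -> output (0, 'c'), add 'c' as idx 5


Encoded: [(0, 'b'), (1, 'c'), (2, 'c'), (1, 'b'), (0, 'c')]


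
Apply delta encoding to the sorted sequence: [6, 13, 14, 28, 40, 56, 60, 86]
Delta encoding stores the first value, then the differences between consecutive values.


First value: 6
Deltas:
  13 - 6 = 7
  14 - 13 = 1
  28 - 14 = 14
  40 - 28 = 12
  56 - 40 = 16
  60 - 56 = 4
  86 - 60 = 26


Delta encoded: [6, 7, 1, 14, 12, 16, 4, 26]


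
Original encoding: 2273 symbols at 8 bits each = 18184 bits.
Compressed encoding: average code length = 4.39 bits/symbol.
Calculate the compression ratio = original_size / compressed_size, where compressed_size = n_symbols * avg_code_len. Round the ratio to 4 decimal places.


original_size = n_symbols * orig_bits = 2273 * 8 = 18184 bits
compressed_size = n_symbols * avg_code_len = 2273 * 4.39 = 9978.47 bits
ratio = original_size / compressed_size = 18184 / 9978.47 = 1.8223

Compression ratio = 1.8223


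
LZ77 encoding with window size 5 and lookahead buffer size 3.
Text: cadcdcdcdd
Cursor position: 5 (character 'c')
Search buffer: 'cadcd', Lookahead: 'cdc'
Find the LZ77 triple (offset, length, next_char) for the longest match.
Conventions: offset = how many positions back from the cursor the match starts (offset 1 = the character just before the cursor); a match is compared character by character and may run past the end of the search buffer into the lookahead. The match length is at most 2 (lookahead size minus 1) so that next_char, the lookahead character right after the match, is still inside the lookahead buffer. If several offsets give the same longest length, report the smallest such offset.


Try each offset into the search buffer:
  offset=1 (pos 4, char 'd'): match length 0
  offset=2 (pos 3, char 'c'): match length 2
  offset=3 (pos 2, char 'd'): match length 0
  offset=4 (pos 1, char 'a'): match length 0
  offset=5 (pos 0, char 'c'): match length 1
Longest match has length 2 at offset 2.
next_char = character at position 5 + 2 = 7 -> 'c'

Best match: offset=2, length=2 (matching 'cd' starting at position 3)
LZ77 triple: (2, 2, 'c')


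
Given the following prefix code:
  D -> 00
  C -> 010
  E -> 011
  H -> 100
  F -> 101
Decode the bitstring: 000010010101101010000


Decoding step by step:
Bits 00 -> D
Bits 00 -> D
Bits 100 -> H
Bits 101 -> F
Bits 011 -> E
Bits 010 -> C
Bits 100 -> H
Bits 00 -> D


Decoded message: DDHFECHD


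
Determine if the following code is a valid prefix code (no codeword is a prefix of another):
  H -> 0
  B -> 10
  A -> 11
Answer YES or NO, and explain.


Checking each pair (does one codeword prefix another?):
  H='0' vs B='10': no prefix
  H='0' vs A='11': no prefix
  B='10' vs H='0': no prefix
  B='10' vs A='11': no prefix
  A='11' vs H='0': no prefix
  A='11' vs B='10': no prefix
No violation found over all pairs.

YES -- this is a valid prefix code. No codeword is a prefix of any other codeword.


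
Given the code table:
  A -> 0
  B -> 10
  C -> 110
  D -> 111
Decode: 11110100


Decoding:
111 -> D
10 -> B
10 -> B
0 -> A


Result: DBBA


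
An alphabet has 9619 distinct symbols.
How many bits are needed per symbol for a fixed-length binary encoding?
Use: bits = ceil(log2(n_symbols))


log2(9619) = 13.2317
Bracket: 2^13 = 8192 < 9619 <= 2^14 = 16384
So ceil(log2(9619)) = 14

bits = ceil(log2(9619)) = ceil(13.2317) = 14 bits


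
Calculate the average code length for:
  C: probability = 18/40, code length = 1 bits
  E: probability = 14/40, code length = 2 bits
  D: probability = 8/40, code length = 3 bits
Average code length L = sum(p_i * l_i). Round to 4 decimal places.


Weighted contributions p_i * l_i:
  C: (18/40) * 1 = 18/40
  E: (14/40) * 2 = 28/40
  D: (8/40) * 3 = 24/40
Sum = (18 + 28 + 24)/40 = 70/40

L = 70/40 = 1.7500 bits/symbol


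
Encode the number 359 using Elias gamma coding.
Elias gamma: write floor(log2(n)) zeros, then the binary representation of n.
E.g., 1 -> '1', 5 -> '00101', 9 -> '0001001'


num_bits = floor(log2(359)) + 1 = 9
leading_zeros = num_bits - 1 = 8
binary(359) = 101100111

Elias gamma(359) = '00000000' + '101100111' = 00000000101100111 (17 bits)


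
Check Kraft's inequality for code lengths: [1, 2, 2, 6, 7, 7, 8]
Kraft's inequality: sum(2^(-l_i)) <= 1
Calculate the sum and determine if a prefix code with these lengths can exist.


Sum = 2^(-1) + 2^(-2) + 2^(-2) + 2^(-6) + 2^(-7) + 2^(-7) + 2^(-8)
    = 0.5 + 0.25 + 0.25 + 0.015625 + 0.0078125 + 0.0078125 + 0.00390625
    = 265/256 = 1.03515625
Since 1.03515625 > 1, Kraft's inequality is NOT satisfied.
A prefix code with these lengths CANNOT exist.

Kraft sum = 1.03515625. Not satisfied.


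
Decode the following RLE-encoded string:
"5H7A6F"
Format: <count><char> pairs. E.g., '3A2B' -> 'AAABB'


Expanding each <count><char> pair:
  5H -> 'HHHHH'
  7A -> 'AAAAAAA'
  6F -> 'FFFFFF'

Decoded = HHHHHAAAAAAAFFFFFF


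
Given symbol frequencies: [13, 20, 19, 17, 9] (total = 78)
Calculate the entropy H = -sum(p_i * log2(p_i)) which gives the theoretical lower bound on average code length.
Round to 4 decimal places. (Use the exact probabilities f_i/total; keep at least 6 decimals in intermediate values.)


Per-symbol terms -p_i * log2(p_i) with p_i = f_i/78:
  p = 13/78 = 0.166667: log2(p) = -2.584963, -p*log2(p) = 0.430827
  p = 20/78 = 0.256410: log2(p) = -1.963474, -p*log2(p) = 0.503455
  p = 19/78 = 0.243590: log2(p) = -2.037475, -p*log2(p) = 0.496308
  p = 17/78 = 0.217949: log2(p) = -2.197939, -p*log2(p) = 0.479038
  p = 9/78 = 0.115385: log2(p) = -3.115477, -p*log2(p) = 0.359478
H = 0.430827 + 0.503455 + 0.496308 + 0.479038 + 0.359478 = 2.269106

H = 2.2691 bits/symbol


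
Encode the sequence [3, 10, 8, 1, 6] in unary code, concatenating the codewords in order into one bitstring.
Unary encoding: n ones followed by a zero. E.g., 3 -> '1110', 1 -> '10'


Encode each number as n ones followed by a terminating 0:
  3 -> 1110 (4 bits)
  10 -> 11111111110 (11 bits)
  8 -> 111111110 (9 bits)
  1 -> 10 (2 bits)
  6 -> 1111110 (7 bits)
Total length = 4 + 11 + 9 + 2 + 7 = 33 bits.

Unary([3, 10, 8, 1, 6]) = 111011111111110111111110101111110 (33 bits)


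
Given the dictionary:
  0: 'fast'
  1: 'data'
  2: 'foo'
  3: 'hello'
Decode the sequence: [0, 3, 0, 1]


Look up each index in the dictionary:
  0 -> 'fast'
  3 -> 'hello'
  0 -> 'fast'
  1 -> 'data'

Decoded: "fast hello fast data"


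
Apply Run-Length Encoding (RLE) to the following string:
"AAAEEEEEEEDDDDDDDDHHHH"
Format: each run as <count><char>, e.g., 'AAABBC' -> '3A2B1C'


Scanning runs left to right:
  i=0: run of 'A' x 3 -> '3A'
  i=3: run of 'E' x 7 -> '7E'
  i=10: run of 'D' x 8 -> '8D'
  i=18: run of 'H' x 4 -> '4H'

RLE = 3A7E8D4H


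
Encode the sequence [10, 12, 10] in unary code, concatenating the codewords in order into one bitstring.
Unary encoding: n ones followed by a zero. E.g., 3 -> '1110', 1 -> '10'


Encode each number as n ones followed by a terminating 0:
  10 -> 11111111110 (11 bits)
  12 -> 1111111111110 (13 bits)
  10 -> 11111111110 (11 bits)
Total length = 11 + 13 + 11 = 35 bits.

Unary([10, 12, 10]) = 11111111110111111111111011111111110 (35 bits)


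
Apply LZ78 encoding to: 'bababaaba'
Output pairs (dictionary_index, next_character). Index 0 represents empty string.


LZ78 encoding steps:
Dictionary: {0: ''}
Step 1: w='' (idx 0), next='b' -> output (0, 'b'), add 'b' as idx 1
Step 2: w='' (idx 0), next='a' -> output (0, 'a'), add 'a' as idx 2
Step 3: w='b' (idx 1), next='a' -> output (1, 'a'), add 'ba' as idx 3
Step 4: w='ba' (idx 3), next='a' -> output (3, 'a'), add 'baa' as idx 4
Step 5: w='ba' (idx 3), end of input -> output (3, '')


Encoded: [(0, 'b'), (0, 'a'), (1, 'a'), (3, 'a'), (3, '')]


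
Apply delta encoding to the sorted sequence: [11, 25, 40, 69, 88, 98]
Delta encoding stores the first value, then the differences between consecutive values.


First value: 11
Deltas:
  25 - 11 = 14
  40 - 25 = 15
  69 - 40 = 29
  88 - 69 = 19
  98 - 88 = 10


Delta encoded: [11, 14, 15, 29, 19, 10]


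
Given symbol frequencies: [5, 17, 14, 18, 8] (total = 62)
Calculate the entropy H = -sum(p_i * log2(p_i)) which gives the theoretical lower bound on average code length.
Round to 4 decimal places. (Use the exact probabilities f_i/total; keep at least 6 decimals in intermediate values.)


Per-symbol terms -p_i * log2(p_i) with p_i = f_i/62:
  p = 5/62 = 0.080645: log2(p) = -3.632268, -p*log2(p) = 0.292925
  p = 17/62 = 0.274194: log2(p) = -1.866733, -p*log2(p) = 0.511846
  p = 14/62 = 0.225806: log2(p) = -2.146841, -p*log2(p) = 0.484771
  p = 18/62 = 0.290323: log2(p) = -1.784271, -p*log2(p) = 0.518014
  p = 8/62 = 0.129032: log2(p) = -2.954196, -p*log2(p) = 0.381187
H = 0.292925 + 0.511846 + 0.484771 + 0.518014 + 0.381187 = 2.188743

H = 2.1887 bits/symbol


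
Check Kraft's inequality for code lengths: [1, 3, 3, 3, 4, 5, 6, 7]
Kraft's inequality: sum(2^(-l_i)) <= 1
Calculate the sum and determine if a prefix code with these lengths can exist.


Sum = 2^(-1) + 2^(-3) + 2^(-3) + 2^(-3) + 2^(-4) + 2^(-5) + 2^(-6) + 2^(-7)
    = 0.5 + 0.125 + 0.125 + 0.125 + 0.0625 + 0.03125 + 0.015625 + 0.0078125
    = 127/128 = 0.9921875
Since 0.9921875 <= 1, Kraft's inequality IS satisfied.
A prefix code with these lengths CAN exist.

Kraft sum = 0.9921875. Satisfied.


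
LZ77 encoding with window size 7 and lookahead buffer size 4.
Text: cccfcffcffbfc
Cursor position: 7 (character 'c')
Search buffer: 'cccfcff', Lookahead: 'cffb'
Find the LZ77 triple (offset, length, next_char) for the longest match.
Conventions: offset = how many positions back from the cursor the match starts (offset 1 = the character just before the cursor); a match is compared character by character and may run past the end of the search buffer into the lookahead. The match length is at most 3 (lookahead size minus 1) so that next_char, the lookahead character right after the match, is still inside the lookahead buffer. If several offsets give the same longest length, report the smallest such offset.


Try each offset into the search buffer:
  offset=1 (pos 6, char 'f'): match length 0
  offset=2 (pos 5, char 'f'): match length 0
  offset=3 (pos 4, char 'c'): match length 3
  offset=4 (pos 3, char 'f'): match length 0
  offset=5 (pos 2, char 'c'): match length 2
  offset=6 (pos 1, char 'c'): match length 1
  offset=7 (pos 0, char 'c'): match length 1
Longest match has length 3 at offset 3.
next_char = character at position 7 + 3 = 10 -> 'b'

Best match: offset=3, length=3 (matching 'cff' starting at position 4)
LZ77 triple: (3, 3, 'b')


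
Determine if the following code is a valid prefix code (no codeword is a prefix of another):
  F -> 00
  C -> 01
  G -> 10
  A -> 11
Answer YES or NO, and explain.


Checking each pair (does one codeword prefix another?):
  F='00' vs C='01': no prefix
  F='00' vs G='10': no prefix
  F='00' vs A='11': no prefix
  C='01' vs F='00': no prefix
  C='01' vs G='10': no prefix
  C='01' vs A='11': no prefix
  G='10' vs F='00': no prefix
  G='10' vs C='01': no prefix
  G='10' vs A='11': no prefix
  A='11' vs F='00': no prefix
  A='11' vs C='01': no prefix
  A='11' vs G='10': no prefix
No violation found over all pairs.

YES -- this is a valid prefix code. No codeword is a prefix of any other codeword.


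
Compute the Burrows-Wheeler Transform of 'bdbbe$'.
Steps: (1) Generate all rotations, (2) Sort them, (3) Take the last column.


Rotations (sorted):
  0: $bdbbe -> last char: e
  1: bbe$bd -> last char: d
  2: bdbbe$ -> last char: $
  3: be$bdb -> last char: b
  4: dbbe$b -> last char: b
  5: e$bdbb -> last char: b


BWT = ed$bbb


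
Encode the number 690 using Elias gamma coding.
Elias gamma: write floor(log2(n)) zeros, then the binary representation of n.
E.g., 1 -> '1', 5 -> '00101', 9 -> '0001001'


num_bits = floor(log2(690)) + 1 = 10
leading_zeros = num_bits - 1 = 9
binary(690) = 1010110010

Elias gamma(690) = '000000000' + '1010110010' = 0000000001010110010 (19 bits)


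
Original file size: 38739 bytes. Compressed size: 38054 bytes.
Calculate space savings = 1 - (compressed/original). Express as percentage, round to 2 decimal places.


ratio = compressed/original = 38054/38739 = 0.982318
savings = 1 - ratio = 1 - 0.982318 = 0.017682
as a percentage: 0.017682 * 100 = 1.77%

Space savings = 1 - 38054/38739 = 1.77%


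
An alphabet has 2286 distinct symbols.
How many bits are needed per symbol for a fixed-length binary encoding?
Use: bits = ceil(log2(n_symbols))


log2(2286) = 11.1586
Bracket: 2^11 = 2048 < 2286 <= 2^12 = 4096
So ceil(log2(2286)) = 12

bits = ceil(log2(2286)) = ceil(11.1586) = 12 bits


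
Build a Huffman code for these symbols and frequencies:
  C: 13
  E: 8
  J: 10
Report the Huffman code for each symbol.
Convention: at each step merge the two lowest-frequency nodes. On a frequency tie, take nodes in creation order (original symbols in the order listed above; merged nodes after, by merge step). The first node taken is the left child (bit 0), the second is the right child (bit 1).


Huffman tree construction:
Step 1: Merge E(8) + J(10) = 18
Step 2: Merge C(13) + (E+J)(18) = 31
Read each symbol's code off the tree from the root (left child = 0, right child = 1).

Codes:
  C: 0 (length 1)
  E: 10 (length 2)
  J: 11 (length 2)
Average code length: 49/31 = 1.5806 bits/symbol


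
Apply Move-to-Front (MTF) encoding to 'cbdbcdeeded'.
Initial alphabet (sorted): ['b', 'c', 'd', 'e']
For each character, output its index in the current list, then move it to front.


MTF encoding:
'c': index 1 in ['b', 'c', 'd', 'e'] -> ['c', 'b', 'd', 'e']
'b': index 1 in ['c', 'b', 'd', 'e'] -> ['b', 'c', 'd', 'e']
'd': index 2 in ['b', 'c', 'd', 'e'] -> ['d', 'b', 'c', 'e']
'b': index 1 in ['d', 'b', 'c', 'e'] -> ['b', 'd', 'c', 'e']
'c': index 2 in ['b', 'd', 'c', 'e'] -> ['c', 'b', 'd', 'e']
'd': index 2 in ['c', 'b', 'd', 'e'] -> ['d', 'c', 'b', 'e']
'e': index 3 in ['d', 'c', 'b', 'e'] -> ['e', 'd', 'c', 'b']
'e': index 0 in ['e', 'd', 'c', 'b'] -> ['e', 'd', 'c', 'b']
'd': index 1 in ['e', 'd', 'c', 'b'] -> ['d', 'e', 'c', 'b']
'e': index 1 in ['d', 'e', 'c', 'b'] -> ['e', 'd', 'c', 'b']
'd': index 1 in ['e', 'd', 'c', 'b'] -> ['d', 'e', 'c', 'b']


Output: [1, 1, 2, 1, 2, 2, 3, 0, 1, 1, 1]


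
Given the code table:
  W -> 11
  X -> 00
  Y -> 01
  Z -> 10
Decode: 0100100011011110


Decoding:
01 -> Y
00 -> X
10 -> Z
00 -> X
11 -> W
01 -> Y
11 -> W
10 -> Z


Result: YXZXWYWZ


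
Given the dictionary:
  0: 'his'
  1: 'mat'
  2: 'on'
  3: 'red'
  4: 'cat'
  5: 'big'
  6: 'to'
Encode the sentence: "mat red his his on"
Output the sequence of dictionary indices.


Look up each word in the dictionary:
  'mat' -> 1
  'red' -> 3
  'his' -> 0
  'his' -> 0
  'on' -> 2

Encoded: [1, 3, 0, 0, 2]


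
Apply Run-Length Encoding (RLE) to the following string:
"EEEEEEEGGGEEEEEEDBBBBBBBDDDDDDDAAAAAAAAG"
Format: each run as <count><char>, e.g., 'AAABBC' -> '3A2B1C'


Scanning runs left to right:
  i=0: run of 'E' x 7 -> '7E'
  i=7: run of 'G' x 3 -> '3G'
  i=10: run of 'E' x 6 -> '6E'
  i=16: run of 'D' x 1 -> '1D'
  i=17: run of 'B' x 7 -> '7B'
  i=24: run of 'D' x 7 -> '7D'
  i=31: run of 'A' x 8 -> '8A'
  i=39: run of 'G' x 1 -> '1G'

RLE = 7E3G6E1D7B7D8A1G


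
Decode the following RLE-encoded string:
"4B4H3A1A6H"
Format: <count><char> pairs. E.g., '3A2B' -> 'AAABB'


Expanding each <count><char> pair:
  4B -> 'BBBB'
  4H -> 'HHHH'
  3A -> 'AAA'
  1A -> 'A'
  6H -> 'HHHHHH'

Decoded = BBBBHHHHAAAAHHHHHH


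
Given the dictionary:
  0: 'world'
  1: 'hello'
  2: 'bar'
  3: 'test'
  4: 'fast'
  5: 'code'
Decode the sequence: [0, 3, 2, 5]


Look up each index in the dictionary:
  0 -> 'world'
  3 -> 'test'
  2 -> 'bar'
  5 -> 'code'

Decoded: "world test bar code"


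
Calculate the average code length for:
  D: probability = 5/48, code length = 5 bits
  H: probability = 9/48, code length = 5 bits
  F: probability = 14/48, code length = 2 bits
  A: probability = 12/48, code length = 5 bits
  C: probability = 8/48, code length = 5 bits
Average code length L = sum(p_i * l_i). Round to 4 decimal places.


Weighted contributions p_i * l_i:
  D: (5/48) * 5 = 25/48
  H: (9/48) * 5 = 45/48
  F: (14/48) * 2 = 28/48
  A: (12/48) * 5 = 60/48
  C: (8/48) * 5 = 40/48
Sum = (25 + 45 + 28 + 60 + 40)/48 = 198/48

L = 198/48 = 4.1250 bits/symbol


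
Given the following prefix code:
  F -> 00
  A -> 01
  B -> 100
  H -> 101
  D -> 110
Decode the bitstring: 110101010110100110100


Decoding step by step:
Bits 110 -> D
Bits 101 -> H
Bits 01 -> A
Bits 01 -> A
Bits 101 -> H
Bits 00 -> F
Bits 110 -> D
Bits 100 -> B


Decoded message: DHAAHFDB


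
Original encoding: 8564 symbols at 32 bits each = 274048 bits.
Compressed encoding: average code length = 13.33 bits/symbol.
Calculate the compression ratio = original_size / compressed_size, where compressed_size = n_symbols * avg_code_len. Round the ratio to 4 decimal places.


original_size = n_symbols * orig_bits = 8564 * 32 = 274048 bits
compressed_size = n_symbols * avg_code_len = 8564 * 13.33 = 114158.12 bits
ratio = original_size / compressed_size = 274048 / 114158.12 = 2.4006

Compression ratio = 2.4006
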